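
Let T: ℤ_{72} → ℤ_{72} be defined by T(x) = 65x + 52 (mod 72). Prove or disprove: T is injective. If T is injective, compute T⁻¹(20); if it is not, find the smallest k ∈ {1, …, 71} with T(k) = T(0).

56

Suppose T(s) = T(t) in ℤ_{72}. Then 65s + 52 ≡ 65t + 52 (mod 72), hence 65(s − t) ≡ 0 (mod 72).
Since gcd(65, 72) = 1, 65 is invertible modulo 72, hence s − t ≡ 0 (mod 72), i.e. s = t.
Hence T is injective.
We now compute 65⁻¹ mod 72 explicitly. Euclid's algorithm: 72 = 1·65 + 7, 65 = 9·7 + 2, 7 = 3·2 + 1; back-substituting gives 1 = 41·65 − 37·72, so 65⁻¹ ≡ 41 (mod 72).
Since T is injective, we find T⁻¹(20): we need 65x ≡ 20 − 52 ≡ 40 (mod 72). Using 65⁻¹ = 41: x ≡ 41·40 = 1640 = 22·72 + 56, so x = 56.
Check: T(56) = 65·56 + 52 = 3692 = 51·72 + 20 ≡ 20 (mod 72).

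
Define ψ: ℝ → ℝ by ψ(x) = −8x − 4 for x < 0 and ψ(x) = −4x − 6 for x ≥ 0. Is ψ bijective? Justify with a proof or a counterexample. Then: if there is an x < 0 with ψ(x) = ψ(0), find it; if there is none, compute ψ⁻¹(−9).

Both pieces are strictly decreasing (slopes −8 and −4), so each is injective on its own interval.
The left piece maps (−∞, 0) onto (−4, ∞); the right piece maps [0, ∞) onto (−∞, −6].
The images leave a gap (−4 has no preimage), so ψ is not surjective, hence not bijective.
Because the two images are disjoint, no x < 0 has ψ(x) = ψ(0), so we compute ψ⁻¹(−9): −9 lies in (−∞, −6], so solve −4x − 6 = −9: x = (−9 + 6)/(−4) = 3/4.

3/4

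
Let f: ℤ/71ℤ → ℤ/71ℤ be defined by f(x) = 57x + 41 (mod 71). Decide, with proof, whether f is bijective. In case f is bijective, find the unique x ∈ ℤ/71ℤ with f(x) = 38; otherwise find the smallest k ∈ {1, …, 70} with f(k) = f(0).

56

By definition, f is injective if f(u) = f(v) implies u = v.
If f(u) = f(v), then 57u ≡ 57v (mod 71). Because gcd(57, 71) = 1, we may cancel 57 to get u ≡ v (mod 71).
We now compute 57⁻¹ mod 71 explicitly. Euclid's algorithm: 71 = 1·57 + 14, 57 = 4·14 + 1; back-substituting gives 1 = 5·57 − 4·71, so 57⁻¹ ≡ 5 (mod 71).
Then y ↦ 5(y − 41) is a two-sided inverse to f, so every y ∈ ℤ/71ℤ has a preimage.
Thus f is bijective.
Since f is bijective, we find f⁻¹(38): we need 57x ≡ 38 − 41 ≡ 68 (mod 71). Using 57⁻¹ = 5: x ≡ 5·68 = 340 = 4·71 + 56, so x = 56.
Check: f(56) = 57·56 + 41 = 3233 = 45·71 + 38 ≡ 38 (mod 71).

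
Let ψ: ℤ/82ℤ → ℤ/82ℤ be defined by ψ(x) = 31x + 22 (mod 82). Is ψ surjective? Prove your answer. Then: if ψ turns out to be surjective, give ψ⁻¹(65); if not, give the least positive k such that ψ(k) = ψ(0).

Since gcd(31, 82) = 1, 31 is invertible modulo 82. Euclid's algorithm: 82 = 2·31 + 20, 31 = 1·20 + 11, 20 = 1·11 + 9, 11 = 1·9 + 2, 9 = 4·2 + 1; back-substituting gives 1 = 45·31 − 17·82, so 31⁻¹ ≡ 45 (mod 82).
Then y ↦ 45(y − 22) is a two-sided inverse to ψ, so every y ∈ ℤ/82ℤ has a preimage.
So ψ is surjective.
Since ψ is surjective, we find ψ⁻¹(65): we need 31x ≡ 65 − 22 ≡ 43 (mod 82). Using 31⁻¹ = 45: x ≡ 45·43 = 1935 = 23·82 + 49, so x = 49.
Check: ψ(49) = 31·49 + 22 = 1541 = 18·82 + 65 ≡ 65 (mod 82).

49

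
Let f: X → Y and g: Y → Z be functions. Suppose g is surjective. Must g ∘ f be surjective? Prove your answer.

No. Take X = {0}, Y = Z = {0, 1, 2, 3}, f(0) = 0, and g = identity (surjective).
Then (g ∘ f)(0) = 0, and 3 ∈ Z has no preimage under g ∘ f, so g ∘ f is not surjective.

not surjective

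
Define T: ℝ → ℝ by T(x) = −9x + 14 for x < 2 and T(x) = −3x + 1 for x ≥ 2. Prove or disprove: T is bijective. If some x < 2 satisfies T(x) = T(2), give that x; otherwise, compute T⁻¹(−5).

2

Both pieces are strictly decreasing (slopes −9 and −3), so each is injective on its own interval.
The left piece maps (−∞, 2) onto (−4, ∞); the right piece maps [2, ∞) onto (−∞, −5].
The images leave a gap (−4 has no preimage), so T is not surjective, hence not bijective.
Because the two images are disjoint, no x < 2 has T(x) = T(2), so we compute T⁻¹(−5): −5 lies in (−∞, −5], so solve −3x + 1 = −5: x = (−5 − 1)/(−3) = 2.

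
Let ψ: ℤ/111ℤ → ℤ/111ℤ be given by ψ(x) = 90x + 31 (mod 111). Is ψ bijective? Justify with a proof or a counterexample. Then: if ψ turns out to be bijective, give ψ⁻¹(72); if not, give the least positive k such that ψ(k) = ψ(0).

37

By definition, ψ is injective when ψ(u) = ψ(v) forces u = v.
We have gcd(90, 111) = 3 > 1. Taking u = 0 and v = 37: ψ(0) = 31 and ψ(37) = 90·37 + 31 = 3361 ≡ 31 (mod 111).
So ψ(0) = ψ(37) while 0 ≠ 37, so ψ is not injective, hence not bijective.
Since ψ is not bijective, we find the least positive k with ψ(k) = ψ(0): this means 90k ≡ 0 (mod 111), i.e. 111 ∣ 90k. Since gcd(90, 111) = 3, dividing through by 3 this holds exactly when 37 ∣ 30k, and as gcd(30, 37) = 1, exactly when 37 ∣ k.
The smallest positive such k is 37.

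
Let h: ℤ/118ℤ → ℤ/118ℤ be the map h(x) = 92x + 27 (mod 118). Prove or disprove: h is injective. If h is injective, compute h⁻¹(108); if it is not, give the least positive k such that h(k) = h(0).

We have gcd(92, 118) = 2 > 1. Taking s = 0 and t = 59: h(0) = 27 and h(59) = 92·59 + 27 = 5455 ≡ 27 (mod 118).
So h(0) = h(59) while 0 ≠ 59, therefore h is not injective.
Since h is not injective, we find the least positive k with h(k) = h(0): this means 92k ≡ 0 (mod 118), i.e. 118 ∣ 92k. Since gcd(92, 118) = 2, dividing through by 2 this holds exactly when 59 ∣ 46k, and as gcd(46, 59) = 1, exactly when 59 ∣ k.
The smallest positive such k is 59.

59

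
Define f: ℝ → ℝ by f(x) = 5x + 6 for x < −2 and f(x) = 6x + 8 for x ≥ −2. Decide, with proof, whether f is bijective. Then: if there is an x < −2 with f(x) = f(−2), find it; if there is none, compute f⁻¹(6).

Both pieces are strictly increasing (slopes 5 and 6), so each is injective on its own interval.
The left piece maps (−∞, −2) onto (−∞, −4); the right piece maps [−2, ∞) onto [−4, ∞).
Since −4 = −4, the images partition ℝ: f is injective and surjective, hence bijective.
Because the two images are disjoint, no x < −2 has f(x) = f(−2), so we compute f⁻¹(6): 6 lies in [−4, ∞), so solve 6x + 8 = 6: x = (6 − 8)/6 = −1/3.

-1/3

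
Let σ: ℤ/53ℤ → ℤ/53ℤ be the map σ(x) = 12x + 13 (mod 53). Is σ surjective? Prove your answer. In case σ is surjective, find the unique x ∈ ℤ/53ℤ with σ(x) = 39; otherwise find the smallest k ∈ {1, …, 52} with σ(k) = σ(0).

11

Since gcd(12, 53) = 1, 12 is invertible modulo 53. Euclid's algorithm: 53 = 4·12 + 5, 12 = 2·5 + 2, 5 = 2·2 + 1; back-substituting gives 1 = 31·12 − 7·53, so 12⁻¹ ≡ 31 (mod 53).
For any y ∈ ℤ/53ℤ, x = 31(y − 13) mod 53 satisfies σ(x) = 12·31(y − 13) + 13 ≡ y (since 12·31 ≡ 1 mod 53). So every y has a preimage.
Therefore σ is surjective.
Since σ is surjective, we find σ⁻¹(39): we need 12x ≡ 39 − 13 ≡ 26 (mod 53). Using 12⁻¹ = 31: x ≡ 31·26 = 806 = 15·53 + 11, so x = 11.
Check: σ(11) = 12·11 + 13 = 145 = 2·53 + 39 ≡ 39 (mod 53).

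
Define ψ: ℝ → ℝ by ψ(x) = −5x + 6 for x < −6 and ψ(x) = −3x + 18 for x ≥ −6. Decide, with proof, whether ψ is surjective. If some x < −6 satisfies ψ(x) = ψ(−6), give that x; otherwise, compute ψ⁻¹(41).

Both pieces are strictly decreasing (slopes −5 and −3), so each is injective on its own interval.
The left piece maps (−∞, −6) onto (36, ∞); the right piece maps [−6, ∞) onto (−∞, 36].
These images together cover ℝ, so ψ is surjective.
Because the two images are disjoint, no x < −6 has ψ(x) = ψ(−6), so we compute ψ⁻¹(41): 41 lies in (36, ∞), so solve −5x + 6 = 41: x = (41 − 6)/(−5) = −7.

-7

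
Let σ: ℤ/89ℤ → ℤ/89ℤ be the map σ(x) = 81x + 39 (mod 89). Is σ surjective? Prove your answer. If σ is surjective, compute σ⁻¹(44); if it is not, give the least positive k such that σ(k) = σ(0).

55

Recall: σ is surjective if every y in the codomain equals σ(x) for some x in the domain.
Since gcd(81, 89) = 1, 81 is invertible modulo 89. Euclid's algorithm: 89 = 1·81 + 8, 81 = 10·8 + 1; back-substituting gives 1 = 11·81 − 10·89, so 81⁻¹ ≡ 11 (mod 89).
For any y ∈ ℤ/89ℤ, x = 11(y − 39) mod 89 satisfies σ(x) = 81·11(y − 39) + 39 ≡ y (since 81·11 ≡ 1 mod 89). So every y has a preimage.
Hence σ is surjective.
Since σ is surjective, we find σ⁻¹(44): we need 81x ≡ 44 − 39 ≡ 5 (mod 89). Using 81⁻¹ = 11: x ≡ 11·5 = 55, so x = 55.
Check: σ(55) = 81·55 + 39 = 4494 = 50·89 + 44 ≡ 44 (mod 89).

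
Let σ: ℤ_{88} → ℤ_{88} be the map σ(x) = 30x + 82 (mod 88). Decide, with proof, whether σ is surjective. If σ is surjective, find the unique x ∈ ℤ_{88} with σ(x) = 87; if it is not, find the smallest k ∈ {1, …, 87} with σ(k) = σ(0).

Since gcd(30, 88) = 2, we have 30x ≡ 0 (mod 2) for all x, so σ(x) ≡ 0 (mod 2).
But 1 ≢ 0 (mod 2), so 1 ∈ ℤ_{88} has no preimage. So σ is not surjective.
Since σ is not surjective, we find the least positive k with σ(k) = σ(0): this means 30k ≡ 0 (mod 88), i.e. 88 ∣ 30k. Since gcd(30, 88) = 2, dividing through by 2 this holds exactly when 44 ∣ 15k, and as gcd(15, 44) = 1, exactly when 44 ∣ k.
The smallest positive such k is 44.

44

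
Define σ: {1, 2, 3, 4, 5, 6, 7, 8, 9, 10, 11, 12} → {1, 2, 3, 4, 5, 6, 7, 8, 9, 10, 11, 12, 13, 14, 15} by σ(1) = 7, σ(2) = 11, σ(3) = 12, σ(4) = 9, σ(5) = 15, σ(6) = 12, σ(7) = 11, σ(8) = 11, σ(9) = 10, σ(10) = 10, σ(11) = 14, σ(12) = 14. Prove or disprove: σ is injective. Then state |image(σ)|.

σ(3) = 12 = σ(6) with 3 ≠ 6, so σ is not injective.
The image of σ is {7, 9, 10, 11, 12, 14, 15}, which has 7 elements.

7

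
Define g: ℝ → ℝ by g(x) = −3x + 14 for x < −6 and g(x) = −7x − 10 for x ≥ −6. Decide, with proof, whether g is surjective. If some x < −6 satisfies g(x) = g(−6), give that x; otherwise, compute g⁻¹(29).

Both pieces are strictly decreasing (slopes −3 and −7), so each is injective on its own interval.
The left piece maps (−∞, −6) onto (32, ∞); the right piece maps [−6, ∞) onto (−∞, 32].
These images together cover ℝ, so g is surjective.
Because the two images are disjoint, no x < −6 has g(x) = g(−6), so we compute g⁻¹(29): 29 lies in (−∞, 32], so solve −7x − 10 = 29: x = (29 + 10)/(−7) = −39/7.

-39/7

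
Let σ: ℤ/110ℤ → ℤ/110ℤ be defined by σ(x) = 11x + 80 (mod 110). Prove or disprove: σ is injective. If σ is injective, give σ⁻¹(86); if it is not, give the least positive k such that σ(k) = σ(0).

10

We have gcd(11, 110) = 11 > 1. Taking a = 0 and b = 10: σ(0) = 80 and σ(10) = 11·10 + 80 = 190 ≡ 80 (mod 110).
So σ(0) = σ(10) while 0 ≠ 10, hence σ is not injective.
Since σ is not injective, we find the least positive k with σ(k) = σ(0): this means 11k ≡ 0 (mod 110), i.e. 110 ∣ 11k. Since gcd(11, 110) = 11, dividing through by 11 this holds exactly when 10 ∣ k.
The smallest positive such k is 10.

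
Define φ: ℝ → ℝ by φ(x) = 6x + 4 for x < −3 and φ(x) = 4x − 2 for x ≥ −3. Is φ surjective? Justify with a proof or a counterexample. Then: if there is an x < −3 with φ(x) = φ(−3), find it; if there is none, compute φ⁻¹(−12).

Both pieces are strictly increasing (slopes 6 and 4), so each is injective on its own interval.
The left piece maps (−∞, −3) onto (−∞, −14); the right piece maps [−3, ∞) onto [−14, ∞).
These images together cover ℝ, so φ is surjective.
Because the two images are disjoint, no x < −3 has φ(x) = φ(−3), so we compute φ⁻¹(−12): −12 lies in [−14, ∞), so solve 4x − 2 = −12: x = (−12 + 2)/4 = −5/2.

-5/2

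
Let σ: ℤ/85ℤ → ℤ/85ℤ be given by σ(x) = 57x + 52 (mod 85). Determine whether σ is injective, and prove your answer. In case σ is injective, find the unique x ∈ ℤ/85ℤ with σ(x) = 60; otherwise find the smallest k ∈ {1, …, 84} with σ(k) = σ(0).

24

If σ(a) = σ(b), then 57a ≡ 57b (mod 85). Because gcd(57, 85) = 1, we may cancel 57 to get a ≡ b (mod 85).
So σ is injective.
We now compute 57⁻¹ mod 85 explicitly. Euclid's algorithm: 85 = 1·57 + 28, 57 = 2·28 + 1; back-substituting gives 1 = 3·57 − 2·85, so 57⁻¹ ≡ 3 (mod 85).
Since σ is injective, we compute σ⁻¹(60): solve 57x + 52 ≡ 60 (mod 85), i.e. 57x ≡ 8 (mod 85).
Multiplying by 57⁻¹ = 3 gives x ≡ 3·8 = 24 ≡ 24 (mod 85).
Check: σ(24) = 57·24 + 52 = 1420 = 16·85 + 60 ≡ 60 (mod 85).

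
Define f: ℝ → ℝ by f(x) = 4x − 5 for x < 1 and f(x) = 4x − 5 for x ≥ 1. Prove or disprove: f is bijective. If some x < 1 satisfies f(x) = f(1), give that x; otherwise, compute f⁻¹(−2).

3/4

Both pieces are strictly increasing (slopes 4 and 4), so each is injective on its own interval.
The left piece maps (−∞, 1) onto (−∞, −1); the right piece maps [1, ∞) onto [−1, ∞).
Since −1 = −1, the images partition ℝ: f is injective and surjective, hence bijective.
Because the two images are disjoint, no x < 1 has f(x) = f(1), so we compute f⁻¹(−2): −2 lies in (−∞, −1), so solve 4x − 5 = −2: x = (−2 + 5)/4 = 3/4.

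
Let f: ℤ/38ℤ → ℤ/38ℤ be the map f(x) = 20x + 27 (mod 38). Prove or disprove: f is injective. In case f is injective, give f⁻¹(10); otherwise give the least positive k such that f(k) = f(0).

We have gcd(20, 38) = 2 > 1. Taking x_1 = 0 and x_2 = 19: f(0) = 27 and f(19) = 20·19 + 27 = 407 ≡ 27 (mod 38).
So f(0) = f(19) while 0 ≠ 19, therefore f is not injective.
Since f is not injective, we find the least positive k with f(k) = f(0): this means 20k ≡ 0 (mod 38), i.e. 38 ∣ 20k. Since gcd(20, 38) = 2, dividing through by 2 this holds exactly when 19 ∣ 10k, and as gcd(10, 19) = 1, exactly when 19 ∣ k.
The smallest positive such k is 19.

19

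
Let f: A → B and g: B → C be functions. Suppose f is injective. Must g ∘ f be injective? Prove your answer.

No. Take A = B = C = {1, 2, 3}, f = identity (injective), and g(x) = 1 for every x.
Then (g ∘ f)(1) = 1 = (g ∘ f)(3) with 1 ≠ 3, so g ∘ f is not injective.

not injective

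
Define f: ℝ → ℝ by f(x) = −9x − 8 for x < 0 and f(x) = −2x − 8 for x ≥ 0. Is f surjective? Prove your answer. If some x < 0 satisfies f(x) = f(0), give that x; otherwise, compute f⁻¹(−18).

Both pieces are strictly decreasing (slopes −9 and −2), so each is injective on its own interval.
The left piece maps (−∞, 0) onto (−8, ∞); the right piece maps [0, ∞) onto (−∞, −8].
These images together cover ℝ, so f is surjective.
Because the two images are disjoint, no x < 0 has f(x) = f(0), so we compute f⁻¹(−18): −18 lies in (−∞, −8], so solve −2x − 8 = −18: x = (−18 + 8)/(−2) = 5.

5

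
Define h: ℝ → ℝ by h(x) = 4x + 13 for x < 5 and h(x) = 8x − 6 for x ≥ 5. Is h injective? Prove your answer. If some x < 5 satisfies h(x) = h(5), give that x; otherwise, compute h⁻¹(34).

5

Both pieces are strictly increasing (slopes 4 and 8), so each is injective on its own interval.
The left piece maps (−∞, 5) onto (−∞, 33); the right piece maps [5, ∞) onto [34, ∞).
These images are disjoint, so no value is attained by both pieces. Therefore h is injective.
Because the two images are disjoint, no x < 5 has h(x) = h(5), so we compute h⁻¹(34): 34 lies in [34, ∞), so solve 8x − 6 = 34: x = (34 + 6)/8 = 5.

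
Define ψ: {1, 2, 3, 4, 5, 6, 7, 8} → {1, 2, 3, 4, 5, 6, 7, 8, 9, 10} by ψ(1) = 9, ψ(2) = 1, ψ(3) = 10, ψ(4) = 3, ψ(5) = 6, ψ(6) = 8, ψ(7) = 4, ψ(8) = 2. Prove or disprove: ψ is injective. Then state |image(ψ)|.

8

The values ψ(1), …, ψ(8) are 9, 1, 10, 3, 6, 8, 4, 2 — all distinct.
So ψ(x_1) = ψ(x_2) only when x_1 = x_2, and ψ is injective.
The image of ψ is {1, 2, 3, 4, 6, 8, 9, 10}, which has 8 elements.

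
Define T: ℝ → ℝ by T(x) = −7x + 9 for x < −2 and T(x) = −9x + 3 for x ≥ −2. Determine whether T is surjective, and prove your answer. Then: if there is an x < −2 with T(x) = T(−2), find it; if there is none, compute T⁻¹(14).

-11/9

Both pieces are strictly decreasing (slopes −7 and −9), so each is injective on its own interval.
The left piece maps (−∞, −2) onto (23, ∞); the right piece maps [−2, ∞) onto (−∞, 21].
The union (23, ∞) ∪ (−∞, 21] omits the interval between 23 and 21; in particular 23 has no preimage. So T is not surjective.
Because the two images are disjoint, no x < −2 has T(x) = T(−2), so we compute T⁻¹(14): 14 lies in (−∞, 21], so solve −9x + 3 = 14: x = (14 − 3)/(−9) = −11/9.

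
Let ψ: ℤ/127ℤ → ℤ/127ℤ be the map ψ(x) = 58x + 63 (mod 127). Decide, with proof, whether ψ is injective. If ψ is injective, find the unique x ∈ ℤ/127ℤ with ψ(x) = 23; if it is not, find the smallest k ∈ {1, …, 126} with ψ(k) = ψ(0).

65

By definition, ψ is injective when ψ(s) = ψ(t) forces s = t.
If ψ(s) = ψ(t), then 58s ≡ 58t (mod 127). Because gcd(58, 127) = 1, we may cancel 58 to get s ≡ t (mod 127).
So ψ is injective.
We now compute 58⁻¹ mod 127 explicitly. Euclid's algorithm: 127 = 2·58 + 11, 58 = 5·11 + 3, 11 = 3·3 + 2, 3 = 1·2 + 1; back-substituting gives 1 = 46·58 − 21·127, so 58⁻¹ ≡ 46 (mod 127).
Since ψ is injective, we compute ψ⁻¹(23): solve 58x + 63 ≡ 23 (mod 127), i.e. 58x ≡ 87 (mod 127).
Multiplying by 58⁻¹ = 46 gives x ≡ 46·87 = 4002 = 31·127 + 65 ≡ 65 (mod 127).
Check: ψ(65) = 58·65 + 63 = 3833 = 30·127 + 23 ≡ 23 (mod 127).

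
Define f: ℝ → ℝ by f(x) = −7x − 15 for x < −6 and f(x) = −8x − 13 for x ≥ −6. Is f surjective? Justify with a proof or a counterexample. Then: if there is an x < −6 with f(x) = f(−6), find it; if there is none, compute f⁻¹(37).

-50/7

Both pieces are strictly decreasing (slopes −7 and −8), so each is injective on its own interval.
The left piece maps (−∞, −6) onto (27, ∞); the right piece maps [−6, ∞) onto (−∞, 35].
The union (27, ∞) ∪ (−∞, 35] covers ℝ, so f is surjective.
For the follow-up: the images overlap, so an x < −6 with f(x) = f(−6) exists. f(−6) = 35; solving −7x − 15 = 35 for x < −6 gives x = (35 + 15)/(−7) = −50/7.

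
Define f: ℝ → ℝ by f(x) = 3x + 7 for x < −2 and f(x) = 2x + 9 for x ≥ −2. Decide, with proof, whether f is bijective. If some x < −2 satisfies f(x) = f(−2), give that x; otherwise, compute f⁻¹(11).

1

Both pieces are strictly increasing (slopes 3 and 2), so each is injective on its own interval.
The left piece maps (−∞, −2) onto (−∞, 1); the right piece maps [−2, ∞) onto [5, ∞).
The images leave a gap (1 has no preimage), so f is not surjective, hence not bijective.
Because the two images are disjoint, no x < −2 has f(x) = f(−2), so we compute f⁻¹(11): 11 lies in [5, ∞), so solve 2x + 9 = 11: x = (11 − 9)/2 = 1.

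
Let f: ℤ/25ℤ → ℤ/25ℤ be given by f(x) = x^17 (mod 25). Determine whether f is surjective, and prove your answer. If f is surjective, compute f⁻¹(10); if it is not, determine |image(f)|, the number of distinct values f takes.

21

f(0) = 0^17 = 0.
f(5): Repeated squaring mod 25: 5^1 ≡ 5, 5^2 ≡ 5² = 25 ≡ 0, 5^4 ≡ 0² = 0, 5^8 ≡ 0² = 0, 5^16 ≡ 0² = 0. Since 17 = 16 + 1, 5^17 ≡ 0·5: 0·5 = 0. So 5^17 ≡ 0 (mod 25).
So f(0) = f(5) = 0 while 0 ≠ 5, therefore f is not injective.
A non-injective map from the 25-element set ℤ/25ℤ to itself takes at most 24 distinct values, so it cannot be surjective. So f is not surjective.
Since f is not surjective, we determine |image(f)|. Computing x^17 mod 25 for each x (by repeated squaring, reducing mod 25 at every step), the values f(0), f(1), …, f(24) are: 0, 1, 22, 13, 9, 0, 11, 7, 23, 19, 0, 21, 17, 8, 4, 0, 6, 2, 18, 14, 0, 16, 12, 3, 24.
The distinct values are {0, 1, 2, 3, 4, 6, 7, 8, 9, 11, 12, 13, 14, 16, 17, 18, 19, 21, 22, 23, 24}; there are 21 of them.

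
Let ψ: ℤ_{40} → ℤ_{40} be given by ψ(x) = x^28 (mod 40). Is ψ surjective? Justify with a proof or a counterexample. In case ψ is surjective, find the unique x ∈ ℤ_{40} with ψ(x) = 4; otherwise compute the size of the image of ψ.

ψ(1) = 1^28 = 1.
ψ(3): Repeated squaring mod 40: 3^1 ≡ 3, 3^2 ≡ 3² = 9, 3^4 ≡ 9² = 81 ≡ 1, 3^8 ≡ 1² = 1, 3^16 ≡ 1² = 1. Since 28 = 16 + 8 + 4, 3^28 ≡ 1·1·1: 1·1 = 1, then 1·1 = 1. So 3^28 ≡ 1 (mod 40).
So ψ(1) = ψ(3) = 1 while 1 ≠ 3, thus ψ is not injective.
A non-injective map from the 40-element set ℤ_{40} to itself takes at most 39 distinct values, so it cannot be surjective. Therefore ψ is not surjective.
Since ψ is not surjective, we determine |image(ψ)|. Computing x^28 mod 40 for each x (by repeated squaring, reducing mod 40 at every step), the values ψ(0), ψ(1), …, ψ(39) are: 0, 1, 16, 1, 16, 25, 16, 1, 16, 1, 0, 1, 16, 1, 16, 25, 16, 1, 16, 1, 0, 1, 16, 1, 16, 25, 16, 1, 16, 1, 0, 1, 16, 1, 16, 25, 16, 1, 16, 1.
The distinct values are {0, 1, 16, 25}; there are 4 of them.

4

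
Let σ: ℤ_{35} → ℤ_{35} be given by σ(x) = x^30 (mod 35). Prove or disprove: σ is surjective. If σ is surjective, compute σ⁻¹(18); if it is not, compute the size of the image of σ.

6

σ(2): Repeated squaring mod 35: 2^1 ≡ 2, 2^2 ≡ 2² = 4, 2^4 ≡ 4² = 16, 2^8 ≡ 16² = 256 ≡ 11, 2^16 ≡ 11² = 121 ≡ 16. Since 30 = 16 + 8 + 4 + 2, 2^30 ≡ 16·11·16·4: 16·11 = 176 ≡ 1, then 1·16 = 16, then 16·4 = 64 ≡ 29. So 2^30 ≡ 29 (mod 35).
σ(3): Repeated squaring mod 35: 3^1 ≡ 3, 3^2 ≡ 3² = 9, 3^4 ≡ 9² = 81 ≡ 11, 3^8 ≡ 11² = 121 ≡ 16, 3^16 ≡ 16² = 256 ≡ 11. Since 30 = 16 + 8 + 4 + 2, 3^30 ≡ 11·16·11·9: 11·16 = 176 ≡ 1, then 1·11 = 11, then 11·9 = 99 ≡ 29. So 3^30 ≡ 29 (mod 35).
So σ(2) = σ(3) = 29 while 2 ≠ 3, therefore σ is not injective.
A non-injective map from the 35-element set ℤ_{35} to itself takes at most 34 distinct values, so it cannot be surjective. Thus σ is not surjective.
Since σ is not surjective, we determine |image(σ)|. Computing x^30 mod 35 for each x (by repeated squaring, reducing mod 35 at every step), the values σ(0), σ(1), …, σ(34) are: 0, 1, 29, 29, 1, 15, 1, 14, 29, 1, 15, 1, 29, 29, 21, 15, 1, 29, 29, 1, 15, 21, 29, 29, 1, 15, 1, 29, 14, 1, 15, 1, 29, 29, 1.
The distinct values are {0, 1, 14, 15, 21, 29}; there are 6 of them.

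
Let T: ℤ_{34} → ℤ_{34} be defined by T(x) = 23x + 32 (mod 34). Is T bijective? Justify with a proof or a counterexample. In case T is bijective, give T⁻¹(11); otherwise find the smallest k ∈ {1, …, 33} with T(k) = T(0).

If T(a) = T(b), then 23a ≡ 23b (mod 34). Because gcd(23, 34) = 1, we may cancel 23 to get a ≡ b (mod 34).
We now compute 23⁻¹ mod 34 explicitly. Euclid's algorithm: 34 = 1·23 + 11, 23 = 2·11 + 1; back-substituting gives 1 = 3·23 − 2·34, so 23⁻¹ ≡ 3 (mod 34).
Then y ↦ 3(y − 32) is a two-sided inverse to T, so every y ∈ ℤ_{34} has a preimage.
Therefore T is bijective.
Since T is bijective, we compute T⁻¹(11): solve 23x + 32 ≡ 11 (mod 34), i.e. 23x ≡ 13 (mod 34).
Multiplying by 23⁻¹ = 3 gives x ≡ 3·13 = 39 = 1·34 + 5 ≡ 5 (mod 34).
Check: T(5) = 23·5 + 32 = 147 = 4·34 + 11 ≡ 11 (mod 34).

5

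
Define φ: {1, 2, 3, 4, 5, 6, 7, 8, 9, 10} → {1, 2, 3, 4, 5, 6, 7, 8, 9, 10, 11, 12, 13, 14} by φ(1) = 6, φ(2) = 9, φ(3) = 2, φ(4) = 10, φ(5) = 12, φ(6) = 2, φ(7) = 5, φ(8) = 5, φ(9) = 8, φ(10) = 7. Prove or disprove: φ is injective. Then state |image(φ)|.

8

φ(3) = 2 = φ(6) with 3 ≠ 6, so φ is not injective.
The image of φ is {2, 5, 6, 7, 8, 9, 10, 12}, which has 8 elements.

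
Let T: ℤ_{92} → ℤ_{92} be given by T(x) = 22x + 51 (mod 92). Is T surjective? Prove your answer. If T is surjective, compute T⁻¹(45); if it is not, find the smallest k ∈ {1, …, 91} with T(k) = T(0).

Recall: surjectivity means every element of the codomain has a preimage under T.
Since gcd(22, 92) = 2, we have 22x ≡ 0 (mod 2) for all x, so T(x) ≡ 1 (mod 2).
But 0 ≢ 1 (mod 2), so 0 ∈ ℤ_{92} has no preimage. Therefore T is not surjective.
Since T is not surjective, we find the least positive k with T(k) = T(0): this means 22k ≡ 0 (mod 92), i.e. 92 ∣ 22k. Since gcd(22, 92) = 2, dividing through by 2 this holds exactly when 46 ∣ 11k, and as gcd(11, 46) = 1, exactly when 46 ∣ k.
The smallest positive such k is 46.

46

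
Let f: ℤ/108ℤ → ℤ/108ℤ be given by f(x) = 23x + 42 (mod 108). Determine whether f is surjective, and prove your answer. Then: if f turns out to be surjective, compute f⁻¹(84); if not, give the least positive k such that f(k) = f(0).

30

Recall that surjectivity means every element of the codomain has a preimage under f.
Since gcd(23, 108) = 1, 23 is invertible modulo 108. Euclid's algorithm: 108 = 4·23 + 16, 23 = 1·16 + 7, 16 = 2·7 + 2, 7 = 3·2 + 1; back-substituting gives 1 = 47·23 − 10·108, so 23⁻¹ ≡ 47 (mod 108).
Then y ↦ 47(y − 42) is a two-sided inverse to f, so every y ∈ ℤ/108ℤ has a preimage.
So f is surjective.
Since f is surjective, we compute f⁻¹(84): solve 23x + 42 ≡ 84 (mod 108), i.e. 23x ≡ 42 (mod 108).
Multiplying by 23⁻¹ = 47 gives x ≡ 47·42 = 1974 = 18·108 + 30 ≡ 30 (mod 108).
Check: f(30) = 23·30 + 42 = 732 = 6·108 + 84 ≡ 84 (mod 108).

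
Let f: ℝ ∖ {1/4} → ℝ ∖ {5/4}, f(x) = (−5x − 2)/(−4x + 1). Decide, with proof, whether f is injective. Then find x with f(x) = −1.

-1/9

Suppose f(s) = f(t). Cross-multiplying: (−5s − 2)(−4t + 1) = (−5t − 2)(−4s + 1).
Expanding both sides and cancelling the symmetric terms leaves −13·(s − t) = 0. Since −13 ≠ 0, s = t. So f is injective.
Solving f(x) = −1: cross-multiplying gives −5x − 2 = −1(−4x + 1), which rearranges to −9x = 1, so x = −1/9.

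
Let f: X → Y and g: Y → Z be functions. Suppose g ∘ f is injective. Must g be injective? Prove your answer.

not injective

No. Take X = {0, 1, 2}, Y = {0, 1, 2, 3, 4, 5}, Z = {0, 1, 2, 3, 4, 5}, f(a) = a for each a ∈ X, and g(b) = 4 if b ∈ {4, 5} else g(b) = b.
Then g ∘ f = f is injective (X ⊂ Y and f is the inclusion), but g(4) = g(5) = 4 with 4 ≠ 5, so g is not injective.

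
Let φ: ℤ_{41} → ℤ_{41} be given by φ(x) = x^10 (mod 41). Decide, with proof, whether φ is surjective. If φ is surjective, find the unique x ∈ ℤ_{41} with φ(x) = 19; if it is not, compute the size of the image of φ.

5

φ(1) = 1^10 = 1.
φ(4): Repeated squaring mod 41: 4^1 ≡ 4, 4^2 ≡ 4² = 16, 4^4 ≡ 16² = 256 ≡ 10, 4^8 ≡ 10² = 100 ≡ 18. Since 10 = 8 + 2, 4^10 ≡ 18·16: 18·16 = 288 ≡ 1. So 4^10 ≡ 1 (mod 41).
So φ(1) = φ(4) = 1 while 1 ≠ 4, therefore φ is not injective.
A non-injective map from the 41-element set ℤ_{41} to itself takes at most 40 distinct values, so it cannot be surjective. Thus φ is not surjective.
Since φ is not surjective, we determine |image(φ)|. Computing x^10 mod 41 for each x (by repeated squaring, reducing mod 41 at every step), the values φ(0), φ(1), …, φ(40) are: 0, 1, 40, 9, 1, 40, 32, 9, 40, 40, 1, 9, 9, 9, 32, 32, 1, 32, 1, 32, 40, 40, 32, 1, 32, 1, 32, 32, 9, 9, 9, 1, 40, 40, 9, 32, 40, 1, 9, 40, 1.
The distinct values are {0, 1, 9, 32, 40}; there are 5 of them.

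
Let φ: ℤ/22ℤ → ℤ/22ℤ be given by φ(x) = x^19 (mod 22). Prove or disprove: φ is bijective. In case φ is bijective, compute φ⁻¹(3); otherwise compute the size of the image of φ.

15

Computing x^19 mod 22 for each x (by repeated squaring, reducing mod 22 at every step), the values φ(0), φ(1), …, φ(21) are: 0, 1, 6, 15, 14, 9, 2, 19, 18, 5, 10, 11, 12, 17, 4, 3, 20, 13, 8, 7, 16, 21.
Every element of ℤ/22ℤ appears exactly once in this list, so φ is a bijection, and in particular bijective.
Since φ is bijective, we read off the preimage of 3 from the same table: φ(15) = 3, so φ⁻¹(3) = 15.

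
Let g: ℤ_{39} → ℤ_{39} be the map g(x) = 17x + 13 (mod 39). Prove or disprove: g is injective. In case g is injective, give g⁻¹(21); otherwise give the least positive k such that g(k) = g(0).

By definition, injectivity means: for all u, v in the domain, g(u) = g(v) implies u = v.
Suppose g(u) = g(v) in ℤ_{39}. Then 17u + 13 ≡ 17v + 13 (mod 39), therefore 17(u − v) ≡ 0 (mod 39).
Since gcd(17, 39) = 1, 17 is invertible modulo 39, therefore u − v ≡ 0 (mod 39), i.e. u = v.
Hence g is injective.
We now compute 17⁻¹ mod 39 explicitly. Euclid's algorithm: 39 = 2·17 + 5, 17 = 3·5 + 2, 5 = 2·2 + 1; back-substituting gives 1 = 23·17 − 10·39, so 17⁻¹ ≡ 23 (mod 39).
Since g is injective, we compute g⁻¹(21): solve 17x + 13 ≡ 21 (mod 39), i.e. 17x ≡ 8 (mod 39).
Multiplying by 17⁻¹ = 23 gives x ≡ 23·8 = 184 = 4·39 + 28 ≡ 28 (mod 39).
Check: g(28) = 17·28 + 13 = 489 = 12·39 + 21 ≡ 21 (mod 39).

28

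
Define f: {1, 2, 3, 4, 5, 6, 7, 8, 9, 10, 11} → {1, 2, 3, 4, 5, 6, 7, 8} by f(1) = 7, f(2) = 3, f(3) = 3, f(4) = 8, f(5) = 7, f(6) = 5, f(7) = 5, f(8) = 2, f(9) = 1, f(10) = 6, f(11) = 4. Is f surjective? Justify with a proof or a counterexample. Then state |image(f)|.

Every element of the codomain has a preimage: 1 = f(9), 2 = f(8), 3 = f(2), 4 = f(11), 5 = f(6), 6 = f(10), 7 = f(1), 8 = f(4).
So f is surjective.
The image of f is {1, 2, 3, 4, 5, 6, 7, 8}, which has 8 elements.

8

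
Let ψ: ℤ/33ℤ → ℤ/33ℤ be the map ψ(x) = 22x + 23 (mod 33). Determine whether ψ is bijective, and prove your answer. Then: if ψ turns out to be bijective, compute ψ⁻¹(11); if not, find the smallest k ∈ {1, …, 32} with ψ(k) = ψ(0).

3

Recall: ψ is injective when ψ(a) = ψ(b) forces a = b.
We have gcd(22, 33) = 11 > 1. Taking a = 0 and b = 3: ψ(0) = 23 and ψ(3) = 22·3 + 23 = 89 ≡ 23 (mod 33).
So ψ(0) = ψ(3) while 0 ≠ 3, hence ψ is not injective, hence not bijective.
Since ψ is not bijective, we find the least positive k with ψ(k) = ψ(0): this means 22k ≡ 0 (mod 33), i.e. 33 ∣ 22k. Since gcd(22, 33) = 11, dividing through by 11 this holds exactly when 3 ∣ 2k, and as gcd(2, 3) = 1, exactly when 3 ∣ k.
The smallest positive such k is 3.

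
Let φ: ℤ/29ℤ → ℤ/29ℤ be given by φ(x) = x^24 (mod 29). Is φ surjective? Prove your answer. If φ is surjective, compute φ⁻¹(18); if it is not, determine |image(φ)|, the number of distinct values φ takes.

8

φ(2): Repeated squaring mod 29: 2^1 ≡ 2, 2^2 ≡ 2² = 4, 2^4 ≡ 4² = 16, 2^8 ≡ 16² = 256 ≡ 24, 2^16 ≡ 24² = 576 ≡ 25. Since 24 = 16 + 8, 2^24 ≡ 25·24: 25·24 = 600 ≡ 20. So 2^24 ≡ 20 (mod 29).
φ(5): Repeated squaring mod 29: 5^1 ≡ 5, 5^2 ≡ 5² = 25, 5^4 ≡ 25² = 625 ≡ 16, 5^8 ≡ 16² = 256 ≡ 24, 5^16 ≡ 24² = 576 ≡ 25. Since 24 = 16 + 8, 5^24 ≡ 25·24: 25·24 = 600 ≡ 20. So 5^24 ≡ 20 (mod 29).
So φ(2) = φ(5) = 20 while 2 ≠ 5, so φ is not injective.
A non-injective map from the 29-element set ℤ/29ℤ to itself takes at most 28 distinct values, so it cannot be surjective. Therefore φ is not surjective.
Since φ is not surjective, we determine |image(φ)|. Computing x^24 mod 29 for each x (by repeated squaring, reducing mod 29 at every step), the values φ(0), φ(1), …, φ(28) are: 0, 1, 20, 24, 23, 20, 16, 24, 25, 25, 23, 7, 1, 7, 16, 16, 7, 1, 7, 23, 25, 25, 24, 16, 20, 23, 24, 20, 1.
The distinct values are {0, 1, 7, 16, 20, 23, 24, 25}; there are 8 of them.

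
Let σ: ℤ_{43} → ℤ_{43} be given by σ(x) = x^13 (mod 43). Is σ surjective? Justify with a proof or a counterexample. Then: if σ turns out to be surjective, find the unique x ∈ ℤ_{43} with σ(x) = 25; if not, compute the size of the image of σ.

Since 43 is prime, the nonzero elements of ℤ_{43} form a cyclic group of order 42.
As gcd(13, 42) = 1, raising to the 13th power is a bijection on this group: if a^13 ≡ b^13 then (ab^{−1})^13 = 1, and the only element of order dividing gcd(13, 42) = 1 is 1, so a = b.
With σ(0) = 0 this makes σ injective on all of ℤ_{43}, hence bijective (finite equal-size domain and codomain). In particular σ is surjective.
Since σ is surjective, we find the preimage of 25. The inverse of x ↦ x^13 on (ℤ_{43})^× is x ↦ x^13, because 13·13 = 169 = 4·42 + 1 ≡ 1 (mod 42) and x^{42} = 1 for x ≠ 0 (Fermat). So σ⁻¹(25) = 25^13 mod 43.
Repeated squaring mod 43: 25^1 ≡ 25, 25^2 ≡ 25² = 625 ≡ 23, 25^4 ≡ 23² = 529 ≡ 13, 25^8 ≡ 13² = 169 ≡ 40. Since 13 = 8 + 4 + 1, 25^13 ≡ 40·13·25: 40·13 = 520 ≡ 4, then 4·25 = 100 ≡ 14. So 25^13 ≡ 14 (mod 43).
Hence σ⁻¹(25) = 14.

14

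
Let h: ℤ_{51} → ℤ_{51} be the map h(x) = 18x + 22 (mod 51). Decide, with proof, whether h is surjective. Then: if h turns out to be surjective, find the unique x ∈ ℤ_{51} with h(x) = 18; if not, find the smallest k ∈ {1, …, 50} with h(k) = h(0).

17

Since gcd(18, 51) = 3, we have 18x ≡ 0 (mod 3) for all x, so h(x) ≡ 1 (mod 3).
But 0 ≢ 1 (mod 3), so 0 ∈ ℤ_{51} has no preimage. Hence h is not surjective.
Since h is not surjective, we find the least positive k with h(k) = h(0): this means 18k ≡ 0 (mod 51), i.e. 51 ∣ 18k. Since gcd(18, 51) = 3, dividing through by 3 this holds exactly when 17 ∣ 6k, and as gcd(6, 17) = 1, exactly when 17 ∣ k.
The smallest positive such k is 17.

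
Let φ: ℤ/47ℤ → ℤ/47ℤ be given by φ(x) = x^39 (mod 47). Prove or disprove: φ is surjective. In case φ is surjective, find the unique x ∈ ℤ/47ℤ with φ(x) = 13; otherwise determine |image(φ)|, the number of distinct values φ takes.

Since 47 is prime, the nonzero elements of ℤ/47ℤ form a cyclic group of order 46.
As gcd(39, 46) = 1, raising to the 39th power is a bijection on this group: if a^39 ≡ b^39 then (ab^{−1})^39 = 1, and the only element of order dividing gcd(39, 46) = 1 is 1, so a = b.
With φ(0) = 0 this makes φ injective on all of ℤ/47ℤ, hence bijective (finite equal-size domain and codomain). In particular φ is surjective.
Since φ is surjective, we find the preimage of 13. The inverse of x ↦ x^39 on (ℤ/47ℤ)^× is x ↦ x^13, because 39·13 = 507 = 11·46 + 1 ≡ 1 (mod 46) and x^{46} = 1 for x ≠ 0 (Fermat). So φ⁻¹(13) = 13^13 mod 47.
Repeated squaring mod 47: 13^1 ≡ 13, 13^2 ≡ 13² = 169 ≡ 28, 13^4 ≡ 28² = 784 ≡ 32, 13^8 ≡ 32² = 1024 ≡ 37. Since 13 = 8 + 4 + 1, 13^13 ≡ 37·32·13: 37·32 = 1184 ≡ 9, then 9·13 = 117 ≡ 23. So 13^13 ≡ 23 (mod 47).
Hence φ⁻¹(13) = 23.

23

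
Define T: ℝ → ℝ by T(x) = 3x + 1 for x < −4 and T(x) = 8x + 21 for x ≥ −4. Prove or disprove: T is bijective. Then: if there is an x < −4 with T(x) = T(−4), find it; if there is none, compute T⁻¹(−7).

-7/2

Both pieces are strictly increasing (slopes 3 and 8), so each is injective on its own interval.
The left piece maps (−∞, −4) onto (−∞, −11); the right piece maps [−4, ∞) onto [−11, ∞).
Since −11 = −11, the images partition ℝ: T is injective and surjective, hence bijective.
Because the two images are disjoint, no x < −4 has T(x) = T(−4), so we compute T⁻¹(−7): −7 lies in [−11, ∞), so solve 8x + 21 = −7: x = (−7 − 21)/8 = −7/2.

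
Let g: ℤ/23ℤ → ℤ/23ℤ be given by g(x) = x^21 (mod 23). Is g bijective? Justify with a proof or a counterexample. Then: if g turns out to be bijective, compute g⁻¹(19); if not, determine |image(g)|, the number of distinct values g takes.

Since 23 is prime, the nonzero elements of ℤ/23ℤ form a cyclic group of order 22.
As gcd(21, 22) = 1, raising to the 21st power is a bijection on this group: if s^21 ≡ t^21 then (st^{−1})^21 = 1, and the only element of order dividing gcd(21, 22) = 1 is 1, so s = t.
With g(0) = 0 this makes g injective on all of ℤ/23ℤ, hence bijective (finite equal-size domain and codomain). In particular g is bijective.
Since g is bijective, we find the preimage of 19. The inverse of x ↦ x^21 on (ℤ/23ℤ)^× is x ↦ x^21, because 21·21 = 441 = 20·22 + 1 ≡ 1 (mod 22) and x^{22} = 1 for x ≠ 0 (Fermat). So g⁻¹(19) = 19^21 mod 23.
Repeated squaring mod 23: 19^1 ≡ 19, 19^2 ≡ 19² = 361 ≡ 16, 19^4 ≡ 16² = 256 ≡ 3, 19^8 ≡ 3² = 9, 19^16 ≡ 9² = 81 ≡ 12. Since 21 = 16 + 4 + 1, 19^21 ≡ 12·3·19: 12·3 = 36 ≡ 13, then 13·19 = 247 ≡ 17. So 19^21 ≡ 17 (mod 23).
Hence g⁻¹(19) = 17.

17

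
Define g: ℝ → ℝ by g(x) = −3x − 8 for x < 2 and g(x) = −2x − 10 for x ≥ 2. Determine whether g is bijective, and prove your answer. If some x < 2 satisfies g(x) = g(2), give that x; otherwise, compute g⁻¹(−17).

7/2

Both pieces are strictly decreasing (slopes −3 and −2), so each is injective on its own interval.
The left piece maps (−∞, 2) onto (−14, ∞); the right piece maps [2, ∞) onto (−∞, −14].
Since −14 = −14, the images partition ℝ: g is injective and surjective, hence bijective.
Because the two images are disjoint, no x < 2 has g(x) = g(2), so we compute g⁻¹(−17): −17 lies in (−∞, −14], so solve −2x − 10 = −17: x = (−17 + 10)/(−2) = 7/2.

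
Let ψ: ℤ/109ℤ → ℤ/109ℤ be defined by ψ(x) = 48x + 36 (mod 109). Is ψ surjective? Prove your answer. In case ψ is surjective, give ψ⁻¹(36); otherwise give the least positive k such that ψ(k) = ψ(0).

Recall: ψ is surjective if every y in the codomain equals ψ(x) for some x in the domain.
Since gcd(48, 109) = 1, 48 is invertible modulo 109. Euclid's algorithm: 109 = 2·48 + 13, 48 = 3·13 + 9, 13 = 1·9 + 4, 9 = 2·4 + 1; back-substituting gives 1 = 25·48 − 11·109, so 48⁻¹ ≡ 25 (mod 109).
Then y ↦ 25(y − 36) is a two-sided inverse to ψ, so every y ∈ ℤ/109ℤ has a preimage.
Therefore ψ is surjective.
Since ψ is surjective, we find ψ⁻¹(36): we need 48x ≡ 36 − 36 ≡ 0 (mod 109). Using 48⁻¹ = 25: x ≡ 25·0 = 0, so x = 0.
Check: ψ(0) = 48·0 + 36 = 36 ≡ 36 (mod 109).

0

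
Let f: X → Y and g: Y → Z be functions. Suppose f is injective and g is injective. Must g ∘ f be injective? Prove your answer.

injective

Suppose (g ∘ f)(u) = (g ∘ f)(v), i.e. g(f(u)) = g(f(v)).
Since g is injective, f(u) = f(v). Since f is injective, u = v. So g ∘ f is injective.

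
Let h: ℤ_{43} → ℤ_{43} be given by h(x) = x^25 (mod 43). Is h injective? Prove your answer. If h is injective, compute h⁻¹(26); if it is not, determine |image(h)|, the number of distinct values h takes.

Since 43 is prime, the nonzero elements of ℤ_{43} form a cyclic group of order 42.
As gcd(25, 42) = 1, raising to the 25th power is a bijection on this group: if s^25 ≡ t^25 then (st^{−1})^25 = 1, and the only element of order dividing gcd(25, 42) = 1 is 1, so s = t.
With h(0) = 0 this makes h injective on all of ℤ_{43}, hence bijective (finite equal-size domain and codomain). In particular h is injective.
Since h is injective, we find the preimage of 26. The inverse of x ↦ x^25 on (ℤ_{43})^× is x ↦ x^37, because 25·37 = 925 = 22·42 + 1 ≡ 1 (mod 42) and x^{42} = 1 for x ≠ 0 (Fermat). So h⁻¹(26) = 26^37 mod 43.
Repeated squaring mod 43: 26^1 ≡ 26, 26^2 ≡ 26² = 676 ≡ 31, 26^4 ≡ 31² = 961 ≡ 15, 26^8 ≡ 15² = 225 ≡ 10, 26^16 ≡ 10² = 100 ≡ 14, 26^32 ≡ 14² = 196 ≡ 24. Since 37 = 32 + 4 + 1, 26^37 ≡ 24·15·26: 24·15 = 360 ≡ 16, then 16·26 = 416 ≡ 29. So 26^37 ≡ 29 (mod 43).
Hence h⁻¹(26) = 29.

29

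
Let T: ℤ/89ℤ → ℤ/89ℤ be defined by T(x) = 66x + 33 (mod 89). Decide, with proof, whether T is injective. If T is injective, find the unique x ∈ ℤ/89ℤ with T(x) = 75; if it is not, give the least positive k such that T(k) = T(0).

33

If T(u) = T(v), then 66u ≡ 66v (mod 89). Because gcd(66, 89) = 1, we may cancel 66 to get u ≡ v (mod 89).
So T is injective.
We now compute 66⁻¹ mod 89 explicitly. Euclid's algorithm: 89 = 1·66 + 23, 66 = 2·23 + 20, 23 = 1·20 + 3, 20 = 6·3 + 2, 3 = 1·2 + 1; back-substituting gives 1 = 58·66 − 43·89, so 66⁻¹ ≡ 58 (mod 89).
Since T is injective, we find T⁻¹(75): we need 66x ≡ 75 − 33 ≡ 42 (mod 89). Using 66⁻¹ = 58: x ≡ 58·42 = 2436 = 27·89 + 33, so x = 33.
Check: T(33) = 66·33 + 33 = 2211 = 24·89 + 75 ≡ 75 (mod 89).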